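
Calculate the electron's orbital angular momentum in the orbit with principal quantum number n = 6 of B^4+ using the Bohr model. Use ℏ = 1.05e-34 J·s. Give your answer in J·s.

L_n = nℏ = 6 × 1.05e-34 = 6.30e-34 J·s

6.30e-34 J·s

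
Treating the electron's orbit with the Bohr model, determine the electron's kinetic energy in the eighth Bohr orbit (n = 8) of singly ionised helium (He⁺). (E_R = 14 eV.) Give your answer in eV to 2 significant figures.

0.88 eV

For a Coulomb orbit the virial theorem gives K = −E_n.
E_n = −E_R·Z²/n², so K = E_R·Z²/n² = 14 × 2²/8² = 0.88 eV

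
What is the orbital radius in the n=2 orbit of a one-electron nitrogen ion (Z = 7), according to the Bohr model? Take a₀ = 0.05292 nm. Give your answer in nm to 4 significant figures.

r_n = n²a₀/Z = 2² × 0.05292 / 7
    = 4 × 0.05292 / 7 = 0.03024 nm

0.03024 nm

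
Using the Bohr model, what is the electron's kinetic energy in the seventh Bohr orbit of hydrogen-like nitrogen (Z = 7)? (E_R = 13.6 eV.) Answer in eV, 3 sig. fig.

For a Coulomb orbit the virial theorem gives K = −E_n.
E_n = −E_R·Z²/n², so K = E_R·Z²/n² = 13.6 × 7²/7² = 13.6 eV

13.6 eV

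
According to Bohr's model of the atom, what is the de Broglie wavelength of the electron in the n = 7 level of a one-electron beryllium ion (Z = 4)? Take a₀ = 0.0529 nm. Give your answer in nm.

The Bohr quantisation condition is nλ = 2πr_n.
r_n = n²a₀/Z = 0.648 nm
λ = 2πr_n/n = 2π·0.648/7 = 0.582 nm

0.582 nm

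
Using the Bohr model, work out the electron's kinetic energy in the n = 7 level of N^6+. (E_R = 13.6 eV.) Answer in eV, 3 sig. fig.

For a Coulomb orbit the virial theorem gives K = −E_n.
E_n = −E_R·Z²/n², so K = E_R·Z²/n² = 13.6 × 7²/7² = 13.6 eV

13.6 eV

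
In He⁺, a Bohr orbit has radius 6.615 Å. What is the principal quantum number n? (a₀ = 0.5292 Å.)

5

r_n = n²a₀/Z ⇒ n² = rZ/a₀ = 6.615 × 2 / 0.5292 ≈ 25.00
n = 5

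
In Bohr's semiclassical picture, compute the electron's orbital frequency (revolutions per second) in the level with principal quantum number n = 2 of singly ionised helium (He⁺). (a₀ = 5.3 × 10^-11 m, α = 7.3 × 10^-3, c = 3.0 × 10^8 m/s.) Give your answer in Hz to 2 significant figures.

r = n²a₀/Z = 1.1 × 10^-10 m, v = Zαc/n = 2.2 × 10^6 m/s
f = v/(2πr) = 3.3 × 10^15 Hz

3.3 × 10^15 Hz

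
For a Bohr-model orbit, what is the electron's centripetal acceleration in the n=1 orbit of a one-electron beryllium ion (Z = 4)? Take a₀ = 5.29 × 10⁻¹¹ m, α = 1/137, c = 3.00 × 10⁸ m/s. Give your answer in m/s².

r = n²a₀/Z = 1.32 × 10⁻¹¹ m, v = Zαc/n = 8.76 × 10⁶ m/s
a = v²/r = (8.76 × 10⁶)² / 1.32 × 10⁻¹¹ = 5.80 × 10²⁴ m/s²

5.80 × 10²⁴ m/s²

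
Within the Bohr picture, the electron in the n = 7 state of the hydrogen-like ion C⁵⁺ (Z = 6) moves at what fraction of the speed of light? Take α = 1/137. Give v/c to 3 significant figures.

0.00626

v_n = Zαc/n, so v/c = Zα/n = 6 × 0.00730 / 7 = 0.00626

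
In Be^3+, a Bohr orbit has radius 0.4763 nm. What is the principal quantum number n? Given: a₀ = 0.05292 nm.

r_n = n²a₀/Z ⇒ n² = rZ/a₀ = 0.4763 × 4 / 0.05292 ≈ 36.00
n = 6

6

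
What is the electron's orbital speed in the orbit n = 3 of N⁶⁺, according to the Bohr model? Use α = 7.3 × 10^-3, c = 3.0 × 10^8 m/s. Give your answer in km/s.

v_n = Zαc/n = 7 × 0.0073 × 3.0 × 10^8 / 3
    = 5100 km/s

5100 km/s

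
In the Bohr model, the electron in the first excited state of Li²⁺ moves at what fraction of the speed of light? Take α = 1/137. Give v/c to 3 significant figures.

0.0109

v_n = Zαc/n, so v/c = Zα/n = 3 × 0.00730 / 2 = 0.0109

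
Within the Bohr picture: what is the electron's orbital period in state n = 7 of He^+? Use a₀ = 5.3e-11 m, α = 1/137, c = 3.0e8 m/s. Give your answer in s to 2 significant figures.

r = n²a₀/Z = 7²·5.3e-11/2 = 1.3e-9 m
v = Zαc/n = 2·0.0073·3.0e8/7 = 6.3e5 m/s
T = 2πr/v = 1.3e-14 s

1.3e-14 s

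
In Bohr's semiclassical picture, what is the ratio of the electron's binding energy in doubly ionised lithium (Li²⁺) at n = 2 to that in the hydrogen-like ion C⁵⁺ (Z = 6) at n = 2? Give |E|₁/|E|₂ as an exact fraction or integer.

1/4

|E| ∝ Z^2 · n^-2
|E|₁/|E|₂ = (3/6)^2 · (2/2)^-2 = 1/4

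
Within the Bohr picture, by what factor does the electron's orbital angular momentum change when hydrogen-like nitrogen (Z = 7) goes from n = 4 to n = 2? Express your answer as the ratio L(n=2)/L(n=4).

1/2

L = nℏ depends only on n, so L ∝ n.
L(n=2)/L(n=4) = (2/4)^1 = 1/2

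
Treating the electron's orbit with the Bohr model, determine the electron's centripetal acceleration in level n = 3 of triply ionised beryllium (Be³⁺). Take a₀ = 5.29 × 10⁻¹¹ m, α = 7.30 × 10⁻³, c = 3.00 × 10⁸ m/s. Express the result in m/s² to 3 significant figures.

7.16 × 10²² m/s²

r = n²a₀/Z = 1.19 × 10⁻¹⁰ m, v = Zαc/n = 2.92 × 10⁶ m/s
a = v²/r = (2.92 × 10⁶)² / 1.19 × 10⁻¹⁰ = 7.16 × 10²² m/s²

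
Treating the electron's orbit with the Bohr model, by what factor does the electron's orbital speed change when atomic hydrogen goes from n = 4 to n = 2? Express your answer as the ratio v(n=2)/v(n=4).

2

v ∝ Z^1 · n^-1; with Z fixed, v ∝ n^-1.
v(n=2)/v(n=4) = (2/4)^-1 = 2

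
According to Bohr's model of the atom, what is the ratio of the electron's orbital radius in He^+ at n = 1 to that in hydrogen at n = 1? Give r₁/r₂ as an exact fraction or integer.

r ∝ Z^-1 · n^2
r₁/r₂ = (2/1)^-1 · (1/1)^2 = 1/2

1/2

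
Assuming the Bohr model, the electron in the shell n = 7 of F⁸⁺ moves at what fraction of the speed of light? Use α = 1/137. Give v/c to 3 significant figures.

v_n = Zαc/n, so v/c = Zα/n = 9 × 0.00730 / 7 = 0.00938

0.00938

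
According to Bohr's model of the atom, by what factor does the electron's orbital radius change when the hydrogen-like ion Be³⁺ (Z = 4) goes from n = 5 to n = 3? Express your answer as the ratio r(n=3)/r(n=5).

r ∝ Z^-1 · n^2; with Z fixed, r ∝ n^2.
r(n=3)/r(n=5) = (3/5)^2 = 9/25

9/25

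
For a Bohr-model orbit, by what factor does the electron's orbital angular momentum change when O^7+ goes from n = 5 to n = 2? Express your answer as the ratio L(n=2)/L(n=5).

2/5

L = nℏ depends only on n, so L ∝ n.
L(n=2)/L(n=5) = (2/5)^1 = 2/5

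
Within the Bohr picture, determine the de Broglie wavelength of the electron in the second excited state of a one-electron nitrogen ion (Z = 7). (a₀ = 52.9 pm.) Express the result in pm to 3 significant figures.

The Bohr quantisation condition is nλ = 2πr_n.
r_n = n²a₀/Z = 68.0 pm
λ = 2πr_n/n = 2π·68.0/3 = 142 pm

142 pm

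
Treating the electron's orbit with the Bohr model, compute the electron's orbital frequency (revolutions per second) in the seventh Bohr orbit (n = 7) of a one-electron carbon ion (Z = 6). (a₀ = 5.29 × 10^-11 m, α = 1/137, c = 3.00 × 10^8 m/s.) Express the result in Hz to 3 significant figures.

6.91 × 10^14 Hz

r = n²a₀/Z = 4.32 × 10^-10 m, v = Zαc/n = 1.88 × 10^6 m/s
f = v/(2πr) = 6.91 × 10^14 Hz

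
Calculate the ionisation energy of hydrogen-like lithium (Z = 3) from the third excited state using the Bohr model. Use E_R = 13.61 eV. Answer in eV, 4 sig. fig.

7.656 eV

E_n = −E_R·Z²/n² = −13.61 × 3²/4² eV = -7.656 eV
Ionisation energy = −E_n = 7.656 eV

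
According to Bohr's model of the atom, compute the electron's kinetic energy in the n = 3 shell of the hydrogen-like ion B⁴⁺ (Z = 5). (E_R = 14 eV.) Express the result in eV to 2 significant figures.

39 eV

For a Coulomb orbit the virial theorem gives K = −E_n.
E_n = −E_R·Z²/n², so K = E_R·Z²/n² = 14 × 5²/3² = 39 eV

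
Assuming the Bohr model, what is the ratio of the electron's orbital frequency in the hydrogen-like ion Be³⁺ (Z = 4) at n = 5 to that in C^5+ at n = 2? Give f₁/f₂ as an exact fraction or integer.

32/1125

f ∝ Z^2 · n^-3
f₁/f₂ = (4/6)^2 · (5/2)^-3 = 32/1125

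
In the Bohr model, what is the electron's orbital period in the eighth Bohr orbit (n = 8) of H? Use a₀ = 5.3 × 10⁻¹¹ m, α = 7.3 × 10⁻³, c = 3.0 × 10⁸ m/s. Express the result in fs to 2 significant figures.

78 fs

r = n²a₀/Z = 8²·5.3 × 10⁻¹¹/1 = 3.4 × 10⁻⁹ m
v = Zαc/n = 1·0.0073·3.0 × 10⁸/8 = 2.7 × 10⁵ m/s
T = 2πr/v = 7.8 × 10⁻¹⁴ s = 78 fs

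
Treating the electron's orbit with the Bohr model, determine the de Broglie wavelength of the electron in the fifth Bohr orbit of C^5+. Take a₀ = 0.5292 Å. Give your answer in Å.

The Bohr quantisation condition is nλ = 2πr_n.
r_n = n²a₀/Z = 2.205 Å
λ = 2πr_n/n = 2π·2.205/5 = 2.771 Å

2.771 Å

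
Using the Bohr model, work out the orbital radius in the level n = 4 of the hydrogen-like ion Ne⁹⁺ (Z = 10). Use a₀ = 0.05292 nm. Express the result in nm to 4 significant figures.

0.08467 nm

r_n = n²a₀/Z = 4² × 0.05292 / 10
    = 16 × 0.05292 / 10 = 0.08467 nm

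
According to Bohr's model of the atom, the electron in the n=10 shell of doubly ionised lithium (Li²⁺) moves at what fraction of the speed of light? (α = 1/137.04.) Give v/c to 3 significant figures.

0.00219

v_n = Zαc/n, so v/c = Zα/n = 3 × 0.00730 / 10 = 0.00219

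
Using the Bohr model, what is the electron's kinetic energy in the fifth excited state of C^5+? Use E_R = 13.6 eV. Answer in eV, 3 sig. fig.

13.6 eV

For a Coulomb orbit the virial theorem gives K = −E_n.
E_n = −E_R·Z²/n², so K = E_R·Z²/n² = 13.6 × 6²/6² = 13.6 eV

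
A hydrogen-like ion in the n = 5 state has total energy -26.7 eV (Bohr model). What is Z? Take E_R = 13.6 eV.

E_n = −E_R Z²/n² ⇒ Z² = −E_n n²/E_R = 26.7 × 5² / 13.6 ≈ 49.08
Z = 7

7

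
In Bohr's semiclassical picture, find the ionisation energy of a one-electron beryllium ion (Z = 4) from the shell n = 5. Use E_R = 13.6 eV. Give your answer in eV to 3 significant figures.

E_n = −E_R·Z²/n² = −13.6 × 4²/5² eV = -8.70 eV
Ionisation energy = −E_n = 8.70 eV

8.70 eV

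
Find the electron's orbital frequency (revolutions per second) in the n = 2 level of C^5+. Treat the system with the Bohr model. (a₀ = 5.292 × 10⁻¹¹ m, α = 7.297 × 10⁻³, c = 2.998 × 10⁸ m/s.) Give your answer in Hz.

r = n²a₀/Z = 3.528 × 10⁻¹¹ m, v = Zαc/n = 6.563 × 10⁶ m/s
f = v/(2πr) = 2.961 × 10¹⁶ Hz

2.961 × 10¹⁶ Hz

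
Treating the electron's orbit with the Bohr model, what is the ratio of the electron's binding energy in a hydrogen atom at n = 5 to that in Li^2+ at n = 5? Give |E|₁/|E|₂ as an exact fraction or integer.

1/9

|E| ∝ Z^2 · n^-2
|E|₁/|E|₂ = (1/3)^2 · (5/5)^-2 = 1/9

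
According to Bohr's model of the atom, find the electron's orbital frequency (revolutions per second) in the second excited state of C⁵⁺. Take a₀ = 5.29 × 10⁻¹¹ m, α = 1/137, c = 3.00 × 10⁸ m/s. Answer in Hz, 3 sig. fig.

r = n²a₀/Z = 7.94 × 10⁻¹¹ m, v = Zαc/n = 4.38 × 10⁶ m/s
f = v/(2πr) = 8.78 × 10¹⁵ Hz

8.78 × 10¹⁵ Hz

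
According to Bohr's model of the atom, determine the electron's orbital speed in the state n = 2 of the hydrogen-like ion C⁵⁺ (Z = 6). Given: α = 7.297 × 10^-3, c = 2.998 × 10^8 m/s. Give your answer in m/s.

v_n = Zαc/n = 6 × 0.007297 × 2.998 × 10^8 / 2
    = 6.563 × 10^6 m/s

6.563 × 10^6 m/s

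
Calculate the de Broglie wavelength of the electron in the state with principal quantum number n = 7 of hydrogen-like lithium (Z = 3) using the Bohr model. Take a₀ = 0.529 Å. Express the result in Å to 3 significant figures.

The Bohr quantisation condition is nλ = 2πr_n.
r_n = n²a₀/Z = 8.64 Å
λ = 2πr_n/n = 2π·8.64/7 = 7.76 Å

7.76 Å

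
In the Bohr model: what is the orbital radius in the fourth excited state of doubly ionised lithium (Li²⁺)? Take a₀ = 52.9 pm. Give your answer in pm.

441 pm

r_n = n²a₀/Z = 5² × 52.9 / 3
    = 25 × 52.9 / 3 = 441 pm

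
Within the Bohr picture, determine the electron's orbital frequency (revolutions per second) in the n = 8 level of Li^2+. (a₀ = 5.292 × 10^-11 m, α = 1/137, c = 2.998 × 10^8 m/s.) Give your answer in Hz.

1.157 × 10^14 Hz

r = n²a₀/Z = 1.129 × 10^-9 m, v = Zαc/n = 8.206 × 10^5 m/s
f = v/(2πr) = 1.157 × 10^14 Hz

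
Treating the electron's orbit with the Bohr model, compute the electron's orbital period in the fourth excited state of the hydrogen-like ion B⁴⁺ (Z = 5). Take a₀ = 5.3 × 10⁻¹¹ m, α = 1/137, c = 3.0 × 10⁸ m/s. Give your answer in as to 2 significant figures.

r = n²a₀/Z = 5²·5.3 × 10⁻¹¹/5 = 2.6 × 10⁻¹⁰ m
v = Zαc/n = 5·0.0073·3.0 × 10⁸/5 = 2.2 × 10⁶ m/s
T = 2πr/v = 7.6 × 10⁻¹⁶ s = 760 as

760 as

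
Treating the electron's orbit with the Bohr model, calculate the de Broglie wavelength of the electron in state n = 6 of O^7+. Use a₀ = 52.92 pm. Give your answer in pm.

249.4 pm

The Bohr quantisation condition is nλ = 2πr_n.
r_n = n²a₀/Z = 238.1 pm
λ = 2πr_n/n = 2π·238.1/6 = 249.4 pm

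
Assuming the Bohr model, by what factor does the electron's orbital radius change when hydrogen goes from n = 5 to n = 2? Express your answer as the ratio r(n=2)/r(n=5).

r ∝ Z^-1 · n^2; with Z fixed, r ∝ n^2.
r(n=2)/r(n=5) = (2/5)^2 = 4/25

4/25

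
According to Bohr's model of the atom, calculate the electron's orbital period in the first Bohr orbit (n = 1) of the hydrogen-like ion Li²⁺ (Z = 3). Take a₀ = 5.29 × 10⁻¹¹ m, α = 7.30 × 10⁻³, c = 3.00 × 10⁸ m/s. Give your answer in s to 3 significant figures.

1.69 × 10⁻¹⁷ s

r = n²a₀/Z = 1²·5.29 × 10⁻¹¹/3 = 1.76 × 10⁻¹¹ m
v = Zαc/n = 3·0.00730·3.00 × 10⁸/1 = 6.57 × 10⁶ m/s
T = 2πr/v = 1.69 × 10⁻¹⁷ s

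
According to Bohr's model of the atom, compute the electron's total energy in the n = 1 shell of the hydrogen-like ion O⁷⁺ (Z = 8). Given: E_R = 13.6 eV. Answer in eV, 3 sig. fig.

-870 eV

E_n = −E_R·Z²/n² = −13.6 × 8²/1² = -870 eV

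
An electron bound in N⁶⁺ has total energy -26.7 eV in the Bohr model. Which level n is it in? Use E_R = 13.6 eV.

E_n = −E_R Z²/n² ⇒ n² = E_R Z²/(−E_n) = 13.6 × 7² / 26.7 ≈ 24.96
n = 5

5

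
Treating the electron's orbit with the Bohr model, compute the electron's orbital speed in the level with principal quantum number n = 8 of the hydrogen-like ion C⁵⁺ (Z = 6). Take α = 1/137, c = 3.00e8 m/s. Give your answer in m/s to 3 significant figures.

1.64e6 m/s

v_n = Zαc/n = 6 × 0.00730 × 3.00e8 / 8
    = 1.64e6 m/s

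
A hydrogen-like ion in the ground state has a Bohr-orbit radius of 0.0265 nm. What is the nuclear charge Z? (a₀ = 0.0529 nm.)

r_n = n²a₀/Z ⇒ Z = n²a₀/r = 1² × 0.0529 / 0.0265 ≈ 2.00
Z = 2

2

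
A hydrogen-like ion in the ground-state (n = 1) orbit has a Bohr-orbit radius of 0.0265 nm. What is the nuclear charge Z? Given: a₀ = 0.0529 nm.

r_n = n²a₀/Z ⇒ Z = n²a₀/r = 1² × 0.0529 / 0.0265 ≈ 2.00
Z = 2

2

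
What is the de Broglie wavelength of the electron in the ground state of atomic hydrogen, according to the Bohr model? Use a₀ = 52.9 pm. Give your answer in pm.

The Bohr quantisation condition is nλ = 2πr_n.
r_n = n²a₀/Z = 52.9 pm
λ = 2πr_n/n = 2π·52.9/1 = 332 pm

332 pm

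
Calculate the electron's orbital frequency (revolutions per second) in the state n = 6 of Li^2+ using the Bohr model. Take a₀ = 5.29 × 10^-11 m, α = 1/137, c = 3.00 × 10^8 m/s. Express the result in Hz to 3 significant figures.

r = n²a₀/Z = 6.35 × 10^-10 m, v = Zαc/n = 1.09 × 10^6 m/s
f = v/(2πr) = 2.75 × 10^14 Hz

2.75 × 10^14 Hz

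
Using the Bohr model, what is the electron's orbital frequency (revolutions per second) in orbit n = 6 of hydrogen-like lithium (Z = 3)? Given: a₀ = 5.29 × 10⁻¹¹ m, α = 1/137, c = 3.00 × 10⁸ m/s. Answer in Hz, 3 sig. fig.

r = n²a₀/Z = 6.35 × 10⁻¹⁰ m, v = Zαc/n = 1.09 × 10⁶ m/s
f = v/(2πr) = 2.75 × 10¹⁴ Hz

2.75 × 10¹⁴ Hz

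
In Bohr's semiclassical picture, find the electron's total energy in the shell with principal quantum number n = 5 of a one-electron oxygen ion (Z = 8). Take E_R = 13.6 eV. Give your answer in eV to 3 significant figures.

-34.8 eV

E_n = −E_R·Z²/n² = −13.6 × 8²/5² = -34.8 eV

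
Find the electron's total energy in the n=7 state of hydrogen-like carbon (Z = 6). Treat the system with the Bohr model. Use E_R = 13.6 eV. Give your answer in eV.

E_n = −E_R·Z²/n² = −13.6 × 6²/7² = -9.99 eV

-9.99 eV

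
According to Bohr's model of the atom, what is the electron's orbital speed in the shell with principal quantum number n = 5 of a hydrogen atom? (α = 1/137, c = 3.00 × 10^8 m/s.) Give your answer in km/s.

v_n = Zαc/n = 1 × 0.00730 × 3.00 × 10^8 / 5
    = 438 km/s

438 km/s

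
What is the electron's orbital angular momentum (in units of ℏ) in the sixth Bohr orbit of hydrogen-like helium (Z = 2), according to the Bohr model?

6

L_n = nℏ, so L/ℏ = n = 6.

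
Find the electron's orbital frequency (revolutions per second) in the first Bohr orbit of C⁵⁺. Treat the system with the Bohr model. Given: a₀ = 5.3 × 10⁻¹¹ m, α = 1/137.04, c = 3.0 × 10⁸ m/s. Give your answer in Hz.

r = n²a₀/Z = 8.8 × 10⁻¹² m, v = Zαc/n = 1.3 × 10⁷ m/s
f = v/(2πr) = 2.4 × 10¹⁷ Hz

2.4 × 10¹⁷ Hz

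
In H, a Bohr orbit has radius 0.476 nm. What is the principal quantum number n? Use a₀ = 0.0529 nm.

r_n = n²a₀/Z ⇒ n² = rZ/a₀ = 0.476 × 1 / 0.0529 ≈ 9.00
n = 3

3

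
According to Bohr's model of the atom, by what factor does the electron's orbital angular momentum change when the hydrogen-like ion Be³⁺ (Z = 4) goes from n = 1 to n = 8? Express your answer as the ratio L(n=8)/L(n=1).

8

L = nℏ depends only on n, so L ∝ n.
L(n=8)/L(n=1) = (8/1)^1 = 8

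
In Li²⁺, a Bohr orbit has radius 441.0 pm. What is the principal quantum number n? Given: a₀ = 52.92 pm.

r_n = n²a₀/Z ⇒ n² = rZ/a₀ = 441.0 × 3 / 52.92 ≈ 25.00
n = 5

5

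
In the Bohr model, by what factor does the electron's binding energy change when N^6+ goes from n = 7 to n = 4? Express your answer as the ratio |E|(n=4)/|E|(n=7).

|E| ∝ Z^2 · n^-2; with Z fixed, |E| ∝ n^-2.
|E|(n=4)/|E|(n=7) = (4/7)^-2 = 49/16

49/16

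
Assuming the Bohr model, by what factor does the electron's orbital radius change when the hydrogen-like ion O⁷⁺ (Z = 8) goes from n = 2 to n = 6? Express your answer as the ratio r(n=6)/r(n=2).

r ∝ Z^-1 · n^2; with Z fixed, r ∝ n^2.
r(n=6)/r(n=2) = (6/2)^2 = 9

9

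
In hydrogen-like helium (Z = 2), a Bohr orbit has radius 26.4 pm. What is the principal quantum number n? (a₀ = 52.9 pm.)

1

r_n = n²a₀/Z ⇒ n² = rZ/a₀ = 26.4 × 2 / 52.9 ≈ 1.00
n = 1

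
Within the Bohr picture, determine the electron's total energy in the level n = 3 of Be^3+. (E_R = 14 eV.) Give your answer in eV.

E_n = −E_R·Z²/n² = −14 × 4²/3² = -25 eV

-25 eV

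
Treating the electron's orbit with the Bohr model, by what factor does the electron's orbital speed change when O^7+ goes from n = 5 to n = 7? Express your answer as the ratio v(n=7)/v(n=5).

v ∝ Z^1 · n^-1; with Z fixed, v ∝ n^-1.
v(n=7)/v(n=5) = (7/5)^-1 = 5/7

5/7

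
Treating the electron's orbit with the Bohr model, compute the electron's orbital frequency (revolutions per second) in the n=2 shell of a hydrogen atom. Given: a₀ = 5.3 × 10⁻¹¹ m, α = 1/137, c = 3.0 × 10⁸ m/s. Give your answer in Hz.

r = n²a₀/Z = 2.1 × 10⁻¹⁰ m, v = Zαc/n = 1.1 × 10⁶ m/s
f = v/(2πr) = 8.2 × 10¹⁴ Hz

8.2 × 10¹⁴ Hz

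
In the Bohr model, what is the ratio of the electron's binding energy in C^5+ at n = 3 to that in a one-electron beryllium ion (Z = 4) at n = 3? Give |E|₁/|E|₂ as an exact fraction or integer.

|E| ∝ Z^2 · n^-2
|E|₁/|E|₂ = (6/4)^2 · (3/3)^-2 = 9/4

9/4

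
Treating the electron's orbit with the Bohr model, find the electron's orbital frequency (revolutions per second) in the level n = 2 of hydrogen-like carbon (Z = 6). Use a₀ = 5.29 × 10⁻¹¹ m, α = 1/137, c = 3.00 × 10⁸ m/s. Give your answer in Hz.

r = n²a₀/Z = 3.53 × 10⁻¹¹ m, v = Zαc/n = 6.57 × 10⁶ m/s
f = v/(2πr) = 2.96 × 10¹⁶ Hz

2.96 × 10¹⁶ Hz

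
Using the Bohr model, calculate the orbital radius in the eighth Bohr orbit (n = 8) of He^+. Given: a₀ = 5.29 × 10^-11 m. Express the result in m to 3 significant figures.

1.69 × 10^-9 m

r_n = n²a₀/Z = 8² × 5.29 × 10^-11 / 2
    = 64 × 5.29 × 10^-11 / 2 = 1.69 × 10^-9 m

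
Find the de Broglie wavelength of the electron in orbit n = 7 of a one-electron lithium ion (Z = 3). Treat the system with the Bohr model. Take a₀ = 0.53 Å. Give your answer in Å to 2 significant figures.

The Bohr quantisation condition is nλ = 2πr_n.
r_n = n²a₀/Z = 8.7 Å
λ = 2πr_n/n = 2π·8.7/7 = 7.8 Å

7.8 Å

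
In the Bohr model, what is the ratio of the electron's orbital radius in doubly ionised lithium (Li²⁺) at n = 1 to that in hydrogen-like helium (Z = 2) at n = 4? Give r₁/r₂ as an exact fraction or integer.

1/24

r ∝ Z^-1 · n^2
r₁/r₂ = (3/2)^-1 · (1/4)^2 = 1/24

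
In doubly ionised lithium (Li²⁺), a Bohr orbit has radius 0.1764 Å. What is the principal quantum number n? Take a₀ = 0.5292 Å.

r_n = n²a₀/Z ⇒ n² = rZ/a₀ = 0.1764 × 3 / 0.5292 ≈ 1.00
n = 1

1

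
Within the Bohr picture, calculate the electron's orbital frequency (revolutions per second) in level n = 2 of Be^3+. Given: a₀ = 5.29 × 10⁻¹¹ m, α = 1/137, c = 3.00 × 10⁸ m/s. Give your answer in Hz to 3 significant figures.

r = n²a₀/Z = 5.29 × 10⁻¹¹ m, v = Zαc/n = 4.38 × 10⁶ m/s
f = v/(2πr) = 1.32 × 10¹⁶ Hz

1.32 × 10¹⁶ Hz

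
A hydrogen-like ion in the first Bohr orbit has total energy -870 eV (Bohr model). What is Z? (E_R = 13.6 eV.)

E_n = −E_R Z²/n² ⇒ Z² = −E_n n²/E_R = 870 × 1² / 13.6 ≈ 63.97
Z = 8

8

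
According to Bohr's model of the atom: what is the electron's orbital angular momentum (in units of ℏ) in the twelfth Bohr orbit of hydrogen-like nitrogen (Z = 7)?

L_n = nℏ, so L/ℏ = n = 12.

12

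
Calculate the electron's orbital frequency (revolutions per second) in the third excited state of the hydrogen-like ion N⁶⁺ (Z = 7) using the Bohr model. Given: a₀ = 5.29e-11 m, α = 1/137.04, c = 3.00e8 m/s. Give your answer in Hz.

r = n²a₀/Z = 1.21e-10 m, v = Zαc/n = 3.83e6 m/s
f = v/(2πr) = 5.04e15 Hz

5.04e15 Hz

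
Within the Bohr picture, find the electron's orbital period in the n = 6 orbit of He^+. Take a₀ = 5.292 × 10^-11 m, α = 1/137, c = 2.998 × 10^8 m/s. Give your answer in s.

8.205 × 10^-15 s

r = n²a₀/Z = 6²·5.292 × 10^-11/2 = 9.526 × 10^-10 m
v = Zαc/n = 2·0.007299·2.998 × 10^8/6 = 7.294 × 10^5 m/s
T = 2πr/v = 8.205 × 10^-15 s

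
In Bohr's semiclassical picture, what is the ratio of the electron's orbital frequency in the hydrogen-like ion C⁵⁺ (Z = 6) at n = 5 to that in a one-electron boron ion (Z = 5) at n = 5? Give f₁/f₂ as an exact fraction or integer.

f ∝ Z^2 · n^-3
f₁/f₂ = (6/5)^2 · (5/5)^-3 = 36/25

36/25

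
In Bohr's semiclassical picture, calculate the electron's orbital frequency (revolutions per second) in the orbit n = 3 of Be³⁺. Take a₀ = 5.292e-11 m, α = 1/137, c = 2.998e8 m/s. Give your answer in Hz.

3.900e15 Hz

r = n²a₀/Z = 1.191e-10 m, v = Zαc/n = 2.918e6 m/s
f = v/(2πr) = 3.900e15 Hz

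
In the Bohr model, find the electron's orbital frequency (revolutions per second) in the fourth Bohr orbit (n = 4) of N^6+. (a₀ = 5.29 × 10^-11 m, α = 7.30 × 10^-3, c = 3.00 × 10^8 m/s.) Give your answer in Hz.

r = n²a₀/Z = 1.21 × 10^-10 m, v = Zαc/n = 3.83 × 10^6 m/s
f = v/(2πr) = 5.04 × 10^15 Hz

5.04 × 10^15 Hz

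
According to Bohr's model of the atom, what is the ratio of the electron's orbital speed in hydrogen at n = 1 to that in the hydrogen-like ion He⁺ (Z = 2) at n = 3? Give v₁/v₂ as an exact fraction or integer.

v ∝ Z^1 · n^-1
v₁/v₂ = (1/2)^1 · (1/3)^-1 = 3/2

3/2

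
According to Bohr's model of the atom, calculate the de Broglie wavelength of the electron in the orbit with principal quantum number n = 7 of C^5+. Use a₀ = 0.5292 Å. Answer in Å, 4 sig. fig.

3.879 Å

The Bohr quantisation condition is nλ = 2πr_n.
r_n = n²a₀/Z = 4.322 Å
λ = 2πr_n/n = 2π·4.322/7 = 3.879 Å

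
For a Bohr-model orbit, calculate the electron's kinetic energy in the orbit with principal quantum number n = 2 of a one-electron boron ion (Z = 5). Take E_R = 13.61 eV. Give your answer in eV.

For a Coulomb orbit the virial theorem gives K = −E_n.
E_n = −E_R·Z²/n², so K = E_R·Z²/n² = 13.61 × 5²/2² = 85.06 eV

85.06 eV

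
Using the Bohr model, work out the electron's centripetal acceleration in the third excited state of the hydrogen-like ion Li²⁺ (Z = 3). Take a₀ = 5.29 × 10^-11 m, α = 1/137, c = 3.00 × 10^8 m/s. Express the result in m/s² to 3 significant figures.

9.56 × 10^21 m/s²

r = n²a₀/Z = 2.82 × 10^-10 m, v = Zαc/n = 1.64 × 10^6 m/s
a = v²/r = (1.64 × 10^6)² / 2.82 × 10^-10 = 9.56 × 10^21 m/s²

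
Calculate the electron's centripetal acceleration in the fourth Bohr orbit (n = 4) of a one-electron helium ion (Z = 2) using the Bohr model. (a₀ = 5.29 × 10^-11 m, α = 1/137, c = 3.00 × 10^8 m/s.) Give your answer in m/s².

2.83 × 10^21 m/s²

r = n²a₀/Z = 4.23 × 10^-10 m, v = Zαc/n = 1.09 × 10^6 m/s
a = v²/r = (1.09 × 10^6)² / 4.23 × 10^-10 = 2.83 × 10^21 m/s²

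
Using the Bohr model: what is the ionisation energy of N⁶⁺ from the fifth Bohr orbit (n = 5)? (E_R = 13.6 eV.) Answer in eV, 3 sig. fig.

E_n = −E_R·Z²/n² = −13.6 × 7²/5² eV = -26.7 eV
Ionisation energy = −E_n = 26.7 eV

26.7 eV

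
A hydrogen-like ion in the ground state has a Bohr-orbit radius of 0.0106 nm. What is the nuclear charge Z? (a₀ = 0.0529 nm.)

5

r_n = n²a₀/Z ⇒ Z = n²a₀/r = 1² × 0.0529 / 0.0106 ≈ 4.99
Z = 5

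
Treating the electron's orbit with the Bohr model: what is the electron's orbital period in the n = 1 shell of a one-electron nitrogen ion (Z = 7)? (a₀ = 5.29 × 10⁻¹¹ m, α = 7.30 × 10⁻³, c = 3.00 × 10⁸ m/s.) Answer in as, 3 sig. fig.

3.10 as

r = n²a₀/Z = 1²·5.29 × 10⁻¹¹/7 = 7.56 × 10⁻¹² m
v = Zαc/n = 7·0.00730·3.00 × 10⁸/1 = 1.53 × 10⁷ m/s
T = 2πr/v = 3.10 × 10⁻¹⁸ s = 3.10 as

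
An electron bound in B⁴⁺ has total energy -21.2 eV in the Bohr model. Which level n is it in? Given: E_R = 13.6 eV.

4

E_n = −E_R Z²/n² ⇒ n² = E_R Z²/(−E_n) = 13.6 × 5² / 21.2 ≈ 16.04
n = 4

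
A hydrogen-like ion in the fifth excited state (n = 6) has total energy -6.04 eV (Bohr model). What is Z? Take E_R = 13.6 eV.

4

E_n = −E_R Z²/n² ⇒ Z² = −E_n n²/E_R = 6.04 × 6² / 13.6 ≈ 15.99
Z = 4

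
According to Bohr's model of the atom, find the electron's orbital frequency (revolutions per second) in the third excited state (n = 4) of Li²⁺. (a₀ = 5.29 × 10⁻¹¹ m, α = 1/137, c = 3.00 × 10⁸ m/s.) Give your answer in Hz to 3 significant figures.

r = n²a₀/Z = 2.82 × 10⁻¹⁰ m, v = Zαc/n = 1.64 × 10⁶ m/s
f = v/(2πr) = 9.26 × 10¹⁴ Hz

9.26 × 10¹⁴ Hz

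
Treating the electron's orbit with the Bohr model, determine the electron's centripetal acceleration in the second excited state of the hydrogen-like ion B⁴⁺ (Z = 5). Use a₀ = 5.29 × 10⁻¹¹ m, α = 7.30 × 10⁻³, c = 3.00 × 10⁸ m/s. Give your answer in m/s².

r = n²a₀/Z = 9.52 × 10⁻¹¹ m, v = Zαc/n = 3.65 × 10⁶ m/s
a = v²/r = (3.65 × 10⁶)² / 9.52 × 10⁻¹¹ = 1.40 × 10²³ m/s²

1.40 × 10²³ m/s²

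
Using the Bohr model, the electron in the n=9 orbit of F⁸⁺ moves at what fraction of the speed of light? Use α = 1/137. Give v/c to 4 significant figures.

0.007299

v_n = Zαc/n, so v/c = Zα/n = 9 × 0.007299 / 9 = 0.007299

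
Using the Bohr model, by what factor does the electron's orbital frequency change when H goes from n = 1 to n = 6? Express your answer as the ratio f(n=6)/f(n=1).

f ∝ Z^2 · n^-3; with Z fixed, f ∝ n^-3.
f(n=6)/f(n=1) = (6/1)^-3 = 1/216

1/216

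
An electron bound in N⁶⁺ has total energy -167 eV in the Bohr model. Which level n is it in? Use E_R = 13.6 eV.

E_n = −E_R Z²/n² ⇒ n² = E_R Z²/(−E_n) = 13.6 × 7² / 167 ≈ 3.99
n = 2

2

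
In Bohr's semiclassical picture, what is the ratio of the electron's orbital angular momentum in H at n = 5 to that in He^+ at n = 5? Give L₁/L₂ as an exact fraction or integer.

1

L = nℏ is independent of Z.
L₁/L₂ = n₁/n₂ = 5/5 = 1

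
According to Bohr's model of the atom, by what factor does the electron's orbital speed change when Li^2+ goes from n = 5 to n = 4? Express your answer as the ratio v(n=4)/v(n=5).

5/4

v ∝ Z^1 · n^-1; with Z fixed, v ∝ n^-1.
v(n=4)/v(n=5) = (4/5)^-1 = 5/4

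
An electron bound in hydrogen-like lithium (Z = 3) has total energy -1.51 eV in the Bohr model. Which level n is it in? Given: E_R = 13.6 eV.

9

E_n = −E_R Z²/n² ⇒ n² = E_R Z²/(−E_n) = 13.6 × 3² / 1.51 ≈ 81.06
n = 9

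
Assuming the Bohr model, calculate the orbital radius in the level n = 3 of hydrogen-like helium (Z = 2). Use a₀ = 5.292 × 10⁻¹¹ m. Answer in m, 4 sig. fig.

2.381 × 10⁻¹⁰ m

r_n = n²a₀/Z = 3² × 5.292 × 10⁻¹¹ / 2
    = 9 × 5.292 × 10⁻¹¹ / 2 = 2.381 × 10⁻¹⁰ m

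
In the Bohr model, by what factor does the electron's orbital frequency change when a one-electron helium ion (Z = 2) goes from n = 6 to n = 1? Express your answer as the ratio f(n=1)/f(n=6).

f ∝ Z^2 · n^-3; with Z fixed, f ∝ n^-3.
f(n=1)/f(n=6) = (1/6)^-3 = 216

216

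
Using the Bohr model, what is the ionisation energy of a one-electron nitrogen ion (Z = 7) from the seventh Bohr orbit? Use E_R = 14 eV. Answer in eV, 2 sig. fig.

E_n = −E_R·Z²/n² = −14 × 7²/7² eV = -14 eV
Ionisation energy = −E_n = 14 eV

14 eV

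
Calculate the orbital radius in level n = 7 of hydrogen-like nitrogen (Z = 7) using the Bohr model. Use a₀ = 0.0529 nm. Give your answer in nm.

r_n = n²a₀/Z = 7² × 0.0529 / 7
    = 49 × 0.0529 / 7 = 0.370 nm

0.370 nm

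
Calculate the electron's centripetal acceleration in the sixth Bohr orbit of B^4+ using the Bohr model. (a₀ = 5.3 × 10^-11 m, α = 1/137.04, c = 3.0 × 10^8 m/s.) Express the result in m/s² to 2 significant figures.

8.7 × 10^21 m/s²

r = n²a₀/Z = 3.8 × 10^-10 m, v = Zαc/n = 1.8 × 10^6 m/s
a = v²/r = (1.8 × 10^6)² / 3.8 × 10^-10 = 8.7 × 10^21 m/s²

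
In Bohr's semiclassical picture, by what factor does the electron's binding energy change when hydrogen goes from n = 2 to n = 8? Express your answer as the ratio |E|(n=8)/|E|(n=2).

|E| ∝ Z^2 · n^-2; with Z fixed, |E| ∝ n^-2.
|E|(n=8)/|E|(n=2) = (8/2)^-2 = 1/16

1/16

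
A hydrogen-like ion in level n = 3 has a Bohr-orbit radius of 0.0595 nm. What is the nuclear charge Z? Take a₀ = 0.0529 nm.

8

r_n = n²a₀/Z ⇒ Z = n²a₀/r = 3² × 0.0529 / 0.0595 ≈ 8.00
Z = 8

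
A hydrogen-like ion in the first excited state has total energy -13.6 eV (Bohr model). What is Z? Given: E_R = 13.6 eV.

E_n = −E_R Z²/n² ⇒ Z² = −E_n n²/E_R = 13.6 × 2² / 13.6 ≈ 4.00
Z = 2

2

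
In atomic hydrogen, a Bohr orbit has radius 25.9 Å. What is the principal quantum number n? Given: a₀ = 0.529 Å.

r_n = n²a₀/Z ⇒ n² = rZ/a₀ = 25.9 × 1 / 0.529 ≈ 48.96
n = 7

7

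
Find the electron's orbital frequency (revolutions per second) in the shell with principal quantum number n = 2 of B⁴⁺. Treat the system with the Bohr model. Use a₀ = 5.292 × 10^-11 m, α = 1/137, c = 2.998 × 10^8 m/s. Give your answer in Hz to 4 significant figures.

2.057 × 10^16 Hz

r = n²a₀/Z = 4.234 × 10^-11 m, v = Zαc/n = 5.471 × 10^6 m/s
f = v/(2πr) = 2.057 × 10^16 Hz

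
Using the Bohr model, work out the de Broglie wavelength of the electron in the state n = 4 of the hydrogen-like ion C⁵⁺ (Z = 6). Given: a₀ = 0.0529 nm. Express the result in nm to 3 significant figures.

0.222 nm

The Bohr quantisation condition is nλ = 2πr_n.
r_n = n²a₀/Z = 0.141 nm
λ = 2πr_n/n = 2π·0.141/4 = 0.222 nm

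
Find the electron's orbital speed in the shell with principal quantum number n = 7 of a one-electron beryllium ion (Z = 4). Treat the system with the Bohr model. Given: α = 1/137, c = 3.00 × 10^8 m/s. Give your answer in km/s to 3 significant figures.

v_n = Zαc/n = 4 × 0.00730 × 3.00 × 10^8 / 7
    = 1250 km/s

1250 km/s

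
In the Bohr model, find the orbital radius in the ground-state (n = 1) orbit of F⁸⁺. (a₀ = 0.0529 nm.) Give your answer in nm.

r_n = n²a₀/Z = 1² × 0.0529 / 9
    = 1 × 0.0529 / 9 = 0.00588 nm

0.00588 nm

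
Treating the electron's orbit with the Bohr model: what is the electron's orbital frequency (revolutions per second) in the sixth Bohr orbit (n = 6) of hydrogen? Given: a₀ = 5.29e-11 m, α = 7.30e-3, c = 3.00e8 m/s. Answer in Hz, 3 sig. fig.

r = n²a₀/Z = 1.90e-9 m, v = Zαc/n = 3.65e5 m/s
f = v/(2πr) = 3.05e13 Hz

3.05e13 Hz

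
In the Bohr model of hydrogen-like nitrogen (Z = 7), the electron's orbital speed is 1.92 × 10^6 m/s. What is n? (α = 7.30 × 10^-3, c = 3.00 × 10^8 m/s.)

8

v_n = Zαc/n ⇒ n = Zαc/v = 7 × 0.00730 × 3.00 × 10^8 / 1.92 × 10^6 ≈ 7.98
n = 8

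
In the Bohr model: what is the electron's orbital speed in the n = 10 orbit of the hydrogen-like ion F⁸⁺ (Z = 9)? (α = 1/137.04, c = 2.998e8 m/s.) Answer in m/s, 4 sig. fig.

v_n = Zαc/n = 9 × 0.007297 × 2.998e8 / 10
    = 1.969e6 m/s

1.969e6 m/s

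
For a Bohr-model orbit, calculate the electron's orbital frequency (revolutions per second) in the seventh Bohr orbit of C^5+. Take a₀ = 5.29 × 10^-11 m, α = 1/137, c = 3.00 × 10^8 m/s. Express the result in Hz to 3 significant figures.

6.91 × 10^14 Hz

r = n²a₀/Z = 4.32 × 10^-10 m, v = Zαc/n = 1.88 × 10^6 m/s
f = v/(2πr) = 6.91 × 10^14 Hz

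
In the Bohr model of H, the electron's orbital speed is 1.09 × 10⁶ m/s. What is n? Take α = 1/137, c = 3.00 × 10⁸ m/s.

2

v_n = Zαc/n ⇒ n = Zαc/v = 1 × 0.00730 × 3.00 × 10⁸ / 1.09 × 10⁶ ≈ 2.01
n = 2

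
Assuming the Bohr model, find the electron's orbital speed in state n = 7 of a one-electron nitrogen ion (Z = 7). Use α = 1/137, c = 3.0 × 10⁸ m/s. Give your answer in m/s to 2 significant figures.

2.2 × 10⁶ m/s

v_n = Zαc/n = 7 × 0.0073 × 3.0 × 10⁸ / 7
    = 2.2 × 10⁶ m/s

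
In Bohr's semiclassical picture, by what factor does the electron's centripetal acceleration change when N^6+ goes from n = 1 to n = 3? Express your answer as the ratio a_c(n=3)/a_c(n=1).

1/81

a_c ∝ Z^3 · n^-4; with Z fixed, a_c ∝ n^-4.
a_c(n=3)/a_c(n=1) = (3/1)^-4 = 1/81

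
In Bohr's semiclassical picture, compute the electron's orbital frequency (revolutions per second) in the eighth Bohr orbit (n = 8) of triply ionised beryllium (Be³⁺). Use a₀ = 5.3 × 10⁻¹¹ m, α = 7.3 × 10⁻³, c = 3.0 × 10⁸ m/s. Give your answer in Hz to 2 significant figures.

2.1 × 10¹⁴ Hz

r = n²a₀/Z = 8.5 × 10⁻¹⁰ m, v = Zαc/n = 1.1 × 10⁶ m/s
f = v/(2πr) = 2.1 × 10¹⁴ Hz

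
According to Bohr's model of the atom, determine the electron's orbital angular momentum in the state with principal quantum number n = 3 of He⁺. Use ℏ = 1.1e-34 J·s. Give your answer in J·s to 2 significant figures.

L_n = nℏ = 3 × 1.1e-34 = 3.3e-34 J·s

3.3e-34 J·s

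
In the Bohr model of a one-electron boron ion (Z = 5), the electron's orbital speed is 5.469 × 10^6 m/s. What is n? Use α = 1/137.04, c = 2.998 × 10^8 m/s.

v_n = Zαc/n ⇒ n = Zαc/v = 5 × 0.007297 × 2.998 × 10^8 / 5.469 × 10^6 ≈ 2.00
n = 2

2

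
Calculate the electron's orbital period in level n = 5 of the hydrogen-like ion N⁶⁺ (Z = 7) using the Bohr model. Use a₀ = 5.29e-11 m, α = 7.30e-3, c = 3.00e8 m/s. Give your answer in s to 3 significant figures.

r = n²a₀/Z = 5²·5.29e-11/7 = 1.89e-10 m
v = Zαc/n = 7·0.00730·3.00e8/5 = 3.07e6 m/s
T = 2πr/v = 3.87e-16 s

3.87e-16 s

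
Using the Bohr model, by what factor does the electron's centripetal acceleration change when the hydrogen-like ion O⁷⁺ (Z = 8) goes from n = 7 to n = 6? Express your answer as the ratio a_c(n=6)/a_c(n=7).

a_c ∝ Z^3 · n^-4; with Z fixed, a_c ∝ n^-4.
a_c(n=6)/a_c(n=7) = (6/7)^-4 = 2401/1296

2401/1296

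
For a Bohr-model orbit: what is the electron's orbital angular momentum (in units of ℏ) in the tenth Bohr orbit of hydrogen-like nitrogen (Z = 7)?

10

L_n = nℏ, so L/ℏ = n = 10.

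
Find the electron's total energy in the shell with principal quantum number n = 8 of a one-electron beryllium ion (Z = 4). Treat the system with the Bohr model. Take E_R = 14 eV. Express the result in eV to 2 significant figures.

E_n = −E_R·Z²/n² = −14 × 4²/8² = -3.5 eV

-3.5 eV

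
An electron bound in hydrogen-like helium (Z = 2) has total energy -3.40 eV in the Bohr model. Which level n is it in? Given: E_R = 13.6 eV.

E_n = −E_R Z²/n² ⇒ n² = E_R Z²/(−E_n) = 13.6 × 2² / 3.40 ≈ 16.00
n = 4

4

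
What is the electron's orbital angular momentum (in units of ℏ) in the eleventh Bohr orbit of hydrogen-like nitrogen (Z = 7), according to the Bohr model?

L_n = nℏ, so L/ℏ = n = 11.

11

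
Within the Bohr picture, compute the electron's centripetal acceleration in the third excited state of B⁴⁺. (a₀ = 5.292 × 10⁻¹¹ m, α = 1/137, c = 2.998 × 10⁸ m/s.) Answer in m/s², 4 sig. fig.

r = n²a₀/Z = 1.693 × 10⁻¹⁰ m, v = Zαc/n = 2.735 × 10⁶ m/s
a = v²/r = (2.735 × 10⁶)² / 1.693 × 10⁻¹⁰ = 4.418 × 10²² m/s²

4.418 × 10²² m/s²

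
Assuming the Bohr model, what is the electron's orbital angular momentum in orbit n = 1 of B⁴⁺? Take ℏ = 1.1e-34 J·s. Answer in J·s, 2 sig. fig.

L_n = nℏ = 1 × 1.1e-34 = 1.1e-34 J·s

1.1e-34 J·s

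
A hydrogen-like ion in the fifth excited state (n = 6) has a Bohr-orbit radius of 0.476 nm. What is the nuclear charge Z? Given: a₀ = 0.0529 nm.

4

r_n = n²a₀/Z ⇒ Z = n²a₀/r = 6² × 0.0529 / 0.476 ≈ 4.00
Z = 4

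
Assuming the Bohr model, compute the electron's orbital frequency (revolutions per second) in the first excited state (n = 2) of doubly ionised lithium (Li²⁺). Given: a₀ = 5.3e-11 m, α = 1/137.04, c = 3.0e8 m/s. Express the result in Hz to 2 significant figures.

7.4e15 Hz

r = n²a₀/Z = 7.1e-11 m, v = Zαc/n = 3.3e6 m/s
f = v/(2πr) = 7.4e15 Hz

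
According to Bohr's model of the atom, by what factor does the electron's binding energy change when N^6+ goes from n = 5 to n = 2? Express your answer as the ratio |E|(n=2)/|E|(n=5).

25/4

|E| ∝ Z^2 · n^-2; with Z fixed, |E| ∝ n^-2.
|E|(n=2)/|E|(n=5) = (2/5)^-2 = 25/4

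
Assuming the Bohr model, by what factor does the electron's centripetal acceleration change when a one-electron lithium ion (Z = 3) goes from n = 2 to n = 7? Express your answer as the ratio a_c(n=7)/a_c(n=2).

16/2401

a_c ∝ Z^3 · n^-4; with Z fixed, a_c ∝ n^-4.
a_c(n=7)/a_c(n=2) = (7/2)^-4 = 16/2401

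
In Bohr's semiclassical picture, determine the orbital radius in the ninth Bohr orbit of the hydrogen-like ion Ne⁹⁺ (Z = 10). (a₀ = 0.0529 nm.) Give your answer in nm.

0.428 nm

r_n = n²a₀/Z = 9² × 0.0529 / 10
    = 81 × 0.0529 / 10 = 0.428 nm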